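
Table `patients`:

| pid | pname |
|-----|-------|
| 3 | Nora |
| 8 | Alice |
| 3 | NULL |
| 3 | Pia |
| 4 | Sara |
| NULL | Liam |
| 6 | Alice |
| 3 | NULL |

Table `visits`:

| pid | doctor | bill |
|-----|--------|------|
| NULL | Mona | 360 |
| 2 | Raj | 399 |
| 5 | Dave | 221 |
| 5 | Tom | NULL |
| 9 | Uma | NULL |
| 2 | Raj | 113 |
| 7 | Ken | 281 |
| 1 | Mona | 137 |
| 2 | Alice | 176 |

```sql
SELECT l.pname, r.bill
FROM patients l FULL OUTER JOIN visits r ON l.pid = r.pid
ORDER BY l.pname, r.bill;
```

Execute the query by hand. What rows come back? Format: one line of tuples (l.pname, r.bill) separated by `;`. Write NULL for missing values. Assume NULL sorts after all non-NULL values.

FULL OUTER JOIN keeps every row from both sides; unmatched rows get NULL for the other side's columns.
Matching on l.pid = r.pid. A NULL in a compared column never satisfies the condition.
- pid=3: no r row matches, row kept with r columns NULL.
- pid=8: no r row matches, row kept with r columns NULL.
- pid=3: no r row matches, row kept with r columns NULL.
- pid=3: no r row matches, row kept with r columns NULL.
- pid=4: no r row matches, row kept with r columns NULL.
- pid=NULL: no r row matches, row kept with r columns NULL.
- pid=6: no r row matches, row kept with r columns NULL.
- pid=3: no r row matches, row kept with r columns NULL.
- 9 r row(s) had no l match → kept, l columns NULL.

(Alice, NULL); (Alice, NULL); (Liam, NULL); (Nora, NULL); (Pia, NULL); (Sara, NULL); (NULL, 113); (NULL, 137); (NULL, 176); (NULL, 221); (NULL, 281); (NULL, 360); (NULL, 399); (NULL, NULL); (NULL, NULL); (NULL, NULL); (NULL, NULL)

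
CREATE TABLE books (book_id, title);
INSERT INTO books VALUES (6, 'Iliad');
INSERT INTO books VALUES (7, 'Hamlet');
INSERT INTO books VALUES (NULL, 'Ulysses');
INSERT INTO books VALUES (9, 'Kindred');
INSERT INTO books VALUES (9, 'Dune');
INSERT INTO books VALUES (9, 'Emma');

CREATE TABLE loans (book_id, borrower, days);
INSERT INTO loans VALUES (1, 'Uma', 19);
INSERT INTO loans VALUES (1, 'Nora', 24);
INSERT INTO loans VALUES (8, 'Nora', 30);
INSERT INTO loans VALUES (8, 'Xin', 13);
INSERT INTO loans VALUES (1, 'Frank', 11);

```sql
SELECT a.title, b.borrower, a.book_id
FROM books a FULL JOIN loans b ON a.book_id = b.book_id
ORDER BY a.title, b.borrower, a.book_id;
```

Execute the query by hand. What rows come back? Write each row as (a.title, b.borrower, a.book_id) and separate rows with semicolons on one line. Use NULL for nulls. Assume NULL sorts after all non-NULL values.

FULL OUTER JOIN keeps every row from both sides; unmatched rows get NULL for the other side's columns.
Matching on a.book_id = b.book_id. A NULL in a compared column never satisfies the condition.
- book_id=6: no b row matches, row kept with b columns NULL.
- book_id=7: no b row matches, row kept with b columns NULL.
- book_id=NULL: no b row matches, row kept with b columns NULL.
- book_id=9: no b row matches, row kept with b columns NULL.
- book_id=9: no b row matches, row kept with b columns NULL.
- book_id=9: no b row matches, row kept with b columns NULL.
- 5 b row(s) had no a match → kept, a columns NULL.

(Dune, NULL, 9); (Emma, NULL, 9); (Hamlet, NULL, 7); (Iliad, NULL, 6); (Kindred, NULL, 9); (Ulysses, NULL, NULL); (NULL, Frank, NULL); (NULL, Nora, NULL); (NULL, Nora, NULL); (NULL, Uma, NULL); (NULL, Xin, NULL)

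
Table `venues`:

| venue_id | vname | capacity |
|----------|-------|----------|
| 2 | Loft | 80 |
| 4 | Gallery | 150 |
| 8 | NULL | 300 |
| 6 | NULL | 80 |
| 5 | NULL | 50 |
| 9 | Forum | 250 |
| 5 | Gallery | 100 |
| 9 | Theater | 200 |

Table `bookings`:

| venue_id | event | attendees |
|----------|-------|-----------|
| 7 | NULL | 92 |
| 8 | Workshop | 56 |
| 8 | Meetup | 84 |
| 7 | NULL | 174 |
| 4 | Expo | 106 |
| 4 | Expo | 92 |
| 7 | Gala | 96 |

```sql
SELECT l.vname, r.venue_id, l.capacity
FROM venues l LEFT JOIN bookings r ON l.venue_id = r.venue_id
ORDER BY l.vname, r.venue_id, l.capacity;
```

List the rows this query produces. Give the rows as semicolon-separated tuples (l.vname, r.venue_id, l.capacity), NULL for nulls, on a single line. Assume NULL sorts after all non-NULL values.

(Forum, NULL, 250); (Gallery, 4, 150); (Gallery, 4, 150); (Gallery, NULL, 100); (Loft, NULL, 80); (Theater, NULL, 200); (NULL, 8, 300); (NULL, 8, 300); (NULL, NULL, 50); (NULL, NULL, 80)

LEFT JOIN keeps every row from `venues`; unmatched rows get NULL for `bookings`'s columns.
Matching on l.venue_id = r.venue_id.
- venue_id=2: no r row matches, row kept with r columns NULL.
- venue_id=4: 2 matching r row(s), so 2 row(s) emitted.
- venue_id=8: 2 matching r row(s), so 2 row(s) emitted.
- venue_id=6: no r row matches, row kept with r columns NULL.
- venue_id=5: no r row matches, row kept with r columns NULL.
- venue_id=9: no r row matches, row kept with r columns NULL.
- venue_id=5: no r row matches, row kept with r columns NULL.
- venue_id=9: no r row matches, row kept with r columns NULL.
After projecting and ordering:
l.vname | r.venue_id | l.capacity
Forum | NULL | 250
Gallery | 4 | 150
Gallery | 4 | 150
Gallery | NULL | 100
Loft | NULL | 80
Theater | NULL | 200
NULL | 8 | 300
NULL | 8 | 300
NULL | NULL | 50
NULL | NULL | 80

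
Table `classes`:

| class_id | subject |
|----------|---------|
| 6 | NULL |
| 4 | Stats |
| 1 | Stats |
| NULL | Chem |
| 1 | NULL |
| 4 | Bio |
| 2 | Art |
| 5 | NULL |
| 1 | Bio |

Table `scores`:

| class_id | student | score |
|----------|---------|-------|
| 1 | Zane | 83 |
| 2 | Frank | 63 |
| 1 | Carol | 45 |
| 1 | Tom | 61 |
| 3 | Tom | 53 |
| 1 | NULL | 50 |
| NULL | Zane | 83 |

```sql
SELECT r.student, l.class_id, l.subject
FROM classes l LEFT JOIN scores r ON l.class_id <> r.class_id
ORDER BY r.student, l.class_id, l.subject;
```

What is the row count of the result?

36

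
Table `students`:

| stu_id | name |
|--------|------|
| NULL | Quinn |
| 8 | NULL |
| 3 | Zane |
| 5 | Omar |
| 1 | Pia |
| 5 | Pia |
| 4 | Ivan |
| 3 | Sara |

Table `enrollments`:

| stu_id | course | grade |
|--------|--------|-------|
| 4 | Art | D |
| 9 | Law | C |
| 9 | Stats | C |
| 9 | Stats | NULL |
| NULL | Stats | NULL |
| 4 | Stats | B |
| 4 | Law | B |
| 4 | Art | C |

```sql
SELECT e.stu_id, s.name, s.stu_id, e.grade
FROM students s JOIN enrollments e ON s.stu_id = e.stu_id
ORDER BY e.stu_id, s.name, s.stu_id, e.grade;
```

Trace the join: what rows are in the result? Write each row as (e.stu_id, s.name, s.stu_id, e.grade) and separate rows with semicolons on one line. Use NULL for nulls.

INNER JOIN keeps only pairs where the ON condition holds.
Matching on s.stu_id = e.stu_id. A NULL in a compared column never satisfies the condition.
- s[0] stu_id=NULL → no match; dropped.
- s[1] stu_id=8 → no match; dropped.
- s[2] stu_id=3 → no match; dropped.
- s[3] stu_id=5 → no match; dropped.
- s[4] stu_id=1 → no match; dropped.
- s[5] stu_id=5 → no match; dropped.
- s[6] stu_id=4 → 4 match(es) in e → 4 row(s).
- s[7] stu_id=3 → no match; dropped.
After projecting and ordering:
e.stu_id | s.name | s.stu_id | e.grade
4 | Ivan | 4 | B
4 | Ivan | 4 | B
4 | Ivan | 4 | C
4 | Ivan | 4 | D

(4, Ivan, 4, B); (4, Ivan, 4, B); (4, Ivan, 4, C); (4, Ivan, 4, D)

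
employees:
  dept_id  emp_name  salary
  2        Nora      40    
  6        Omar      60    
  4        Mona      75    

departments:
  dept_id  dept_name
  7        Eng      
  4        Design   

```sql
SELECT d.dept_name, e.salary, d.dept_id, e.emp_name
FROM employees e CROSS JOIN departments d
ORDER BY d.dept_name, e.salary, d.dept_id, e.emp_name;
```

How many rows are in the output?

CROSS JOIN pairs every row of `employees` with every row of `departments`: 3 × 2 = 6 rows.

6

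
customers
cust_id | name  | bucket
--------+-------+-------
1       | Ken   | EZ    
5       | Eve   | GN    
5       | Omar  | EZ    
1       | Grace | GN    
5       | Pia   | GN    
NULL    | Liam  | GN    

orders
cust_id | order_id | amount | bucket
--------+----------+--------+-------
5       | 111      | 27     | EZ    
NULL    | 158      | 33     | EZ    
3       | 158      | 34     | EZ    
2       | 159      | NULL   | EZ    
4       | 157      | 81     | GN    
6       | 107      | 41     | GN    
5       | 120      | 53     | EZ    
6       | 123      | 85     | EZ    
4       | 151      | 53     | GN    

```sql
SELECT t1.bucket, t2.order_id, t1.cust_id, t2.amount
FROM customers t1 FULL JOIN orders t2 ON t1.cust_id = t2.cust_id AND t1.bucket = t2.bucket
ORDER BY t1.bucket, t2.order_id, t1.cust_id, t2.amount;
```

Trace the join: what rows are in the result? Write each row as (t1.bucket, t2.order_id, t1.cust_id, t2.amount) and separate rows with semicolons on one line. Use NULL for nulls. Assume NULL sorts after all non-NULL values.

FULL OUTER JOIN keeps every row from both sides; unmatched rows get NULL for the other side's columns.
Matching on t1.cust_id = t2.cust_id AND t1.bucket = t2.bucket. A NULL in a compared column never satisfies the condition.
- t1[0] cust_id=1, bucket=EZ → no match; kept with NULLs on the t2 side.
- t1[1] cust_id=5, bucket=GN → no match; kept with NULLs on the t2 side.
- t1[2] cust_id=5, bucket=EZ → 2 match(es) in t2 → 2 row(s).
- t1[3] cust_id=1, bucket=GN → no match; kept with NULLs on the t2 side.
- t1[4] cust_id=5, bucket=GN → no match; kept with NULLs on the t2 side.
- t1[5] cust_id=NULL, bucket=GN → no match; kept with NULLs on the t2 side.
- 7 t2 row(s) had no t1 match → kept, t1 columns NULL.

(EZ, 111, 5, 27); (EZ, 120, 5, 53); (EZ, NULL, 1, NULL); (GN, NULL, 1, NULL); (GN, NULL, 5, NULL); (GN, NULL, 5, NULL); (GN, NULL, NULL, NULL); (NULL, 107, NULL, 41); (NULL, 123, NULL, 85); (NULL, 151, NULL, 53); (NULL, 157, NULL, 81); (NULL, 158, NULL, 33); (NULL, 158, NULL, 34); (NULL, 159, NULL, NULL)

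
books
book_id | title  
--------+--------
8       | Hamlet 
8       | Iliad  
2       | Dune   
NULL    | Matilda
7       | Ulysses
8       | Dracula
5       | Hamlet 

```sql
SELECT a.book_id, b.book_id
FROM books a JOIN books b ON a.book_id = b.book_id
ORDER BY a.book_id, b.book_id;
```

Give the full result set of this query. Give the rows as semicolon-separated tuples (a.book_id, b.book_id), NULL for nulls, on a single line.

(2, 2); (5, 5); (7, 7); (8, 8); (8, 8); (8, 8); (8, 8); (8, 8); (8, 8); (8, 8); (8, 8); (8, 8)

INNER JOIN keeps only pairs where the ON condition holds.
Matching on a.book_id = b.book_id. A NULL in a compared column never satisfies the condition.
- book_id=8: 3 matching b row(s), so 3 row(s) emitted.
- book_id=8: 3 matching b row(s), so 3 row(s) emitted.
- book_id=2: 1 matching b row(s), so 1 row(s) emitted.
- book_id=NULL: no matching b row, dropped.
- book_id=7: 1 matching b row(s), so 1 row(s) emitted.
- book_id=8: 3 matching b row(s), so 3 row(s) emitted.
- book_id=5: 1 matching b row(s), so 1 row(s) emitted.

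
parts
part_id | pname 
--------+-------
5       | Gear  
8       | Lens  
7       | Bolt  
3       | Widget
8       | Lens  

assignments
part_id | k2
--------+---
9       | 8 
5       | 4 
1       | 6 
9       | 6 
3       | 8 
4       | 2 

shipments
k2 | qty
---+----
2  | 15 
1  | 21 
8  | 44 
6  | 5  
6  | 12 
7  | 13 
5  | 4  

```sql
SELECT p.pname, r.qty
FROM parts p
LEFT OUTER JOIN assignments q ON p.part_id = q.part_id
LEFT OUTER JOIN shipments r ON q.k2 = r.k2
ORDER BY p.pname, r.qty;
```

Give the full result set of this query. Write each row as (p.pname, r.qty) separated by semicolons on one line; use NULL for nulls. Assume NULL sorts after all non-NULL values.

(Bolt, NULL); (Gear, NULL); (Lens, NULL); (Lens, NULL); (Widget, 44)

Joins associate left-to-right: parts LEFT JOIN assignments on part_id gives 5 intermediate row(s).
Then LEFT JOIN `shipments r` on k2: each of those 5 rows is kept; rows whose q.k2 has no match in r get NULL for r's columns.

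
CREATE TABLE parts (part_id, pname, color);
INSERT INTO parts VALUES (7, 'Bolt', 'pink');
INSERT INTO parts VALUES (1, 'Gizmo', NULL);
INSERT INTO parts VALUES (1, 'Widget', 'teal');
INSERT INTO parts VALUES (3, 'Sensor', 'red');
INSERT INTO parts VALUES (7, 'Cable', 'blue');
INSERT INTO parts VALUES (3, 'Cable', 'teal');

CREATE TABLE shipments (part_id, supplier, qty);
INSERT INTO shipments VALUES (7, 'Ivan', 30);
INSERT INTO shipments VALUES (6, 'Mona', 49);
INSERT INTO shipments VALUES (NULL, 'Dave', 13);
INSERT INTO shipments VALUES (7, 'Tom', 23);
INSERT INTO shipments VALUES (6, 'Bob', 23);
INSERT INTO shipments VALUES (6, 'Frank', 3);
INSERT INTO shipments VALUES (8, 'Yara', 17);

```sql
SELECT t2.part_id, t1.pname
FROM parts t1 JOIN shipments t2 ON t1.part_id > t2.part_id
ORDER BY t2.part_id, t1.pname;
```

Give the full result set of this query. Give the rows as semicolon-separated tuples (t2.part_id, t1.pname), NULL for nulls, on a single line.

(6, Bolt); (6, Bolt); (6, Bolt); (6, Cable); (6, Cable); (6, Cable)

INNER JOIN keeps only pairs where the ON condition holds.
Matching on t1.part_id > t2.part_id. A NULL in a compared column never satisfies the condition.
- t1 row (part_id=7): matches 3 t2 row(s) → 3 output row(s).
- t1 row (part_id=1): no match → dropped.
- t1 row (part_id=1): no match → dropped.
- t1 row (part_id=3): no match → dropped.
- t1 row (part_id=7): matches 3 t2 row(s) → 3 output row(s).
- t1 row (part_id=3): no match → dropped.
After projecting and ordering:
t2.part_id | t1.pname
6 | Bolt
6 | Bolt
6 | Bolt
6 | Cable
6 | Cable
6 | Cable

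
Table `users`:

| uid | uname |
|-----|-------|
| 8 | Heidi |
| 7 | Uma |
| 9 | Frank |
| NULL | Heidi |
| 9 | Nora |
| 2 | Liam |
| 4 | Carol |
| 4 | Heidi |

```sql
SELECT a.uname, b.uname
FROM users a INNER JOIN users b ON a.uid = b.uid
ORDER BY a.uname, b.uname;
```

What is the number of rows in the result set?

INNER JOIN keeps only pairs where the ON condition holds.
Matching on a.uid = b.uid. A NULL in a compared column never satisfies the condition.
Matched pairs: 11.
Total: 11 rows.

11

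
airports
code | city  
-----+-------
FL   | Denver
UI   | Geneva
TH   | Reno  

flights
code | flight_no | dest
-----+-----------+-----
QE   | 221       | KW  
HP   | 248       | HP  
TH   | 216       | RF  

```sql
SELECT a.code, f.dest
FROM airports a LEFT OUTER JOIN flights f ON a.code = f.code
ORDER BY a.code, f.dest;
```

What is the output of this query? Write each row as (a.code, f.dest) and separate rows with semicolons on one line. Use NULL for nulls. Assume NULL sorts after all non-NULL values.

(FL, NULL); (TH, RF); (UI, NULL)

LEFT JOIN keeps every row from `airports`; unmatched rows get NULL for `flights`'s columns.
Matching on a.code = f.code.
- code=FL: no f row matches, row kept with f columns NULL.
- code=UI: no f row matches, row kept with f columns NULL.
- code=TH: 1 matching f row(s), so 1 row(s) emitted.
After projecting and ordering:
a.code | f.dest
FL | NULL
TH | RF
UI | NULL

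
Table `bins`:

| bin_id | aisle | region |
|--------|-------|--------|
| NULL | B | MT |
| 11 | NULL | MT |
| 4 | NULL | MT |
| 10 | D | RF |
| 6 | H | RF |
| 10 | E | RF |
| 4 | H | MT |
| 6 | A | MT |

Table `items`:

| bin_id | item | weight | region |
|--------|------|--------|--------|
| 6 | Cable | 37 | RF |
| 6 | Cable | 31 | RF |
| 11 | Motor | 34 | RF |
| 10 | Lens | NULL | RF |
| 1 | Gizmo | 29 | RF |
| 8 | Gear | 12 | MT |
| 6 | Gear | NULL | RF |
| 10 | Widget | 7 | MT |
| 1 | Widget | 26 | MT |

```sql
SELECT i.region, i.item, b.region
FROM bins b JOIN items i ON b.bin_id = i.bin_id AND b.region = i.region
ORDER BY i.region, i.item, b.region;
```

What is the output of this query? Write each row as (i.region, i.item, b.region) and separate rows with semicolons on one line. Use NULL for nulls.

(RF, Cable, RF); (RF, Cable, RF); (RF, Gear, RF); (RF, Lens, RF); (RF, Lens, RF)

INNER JOIN keeps only pairs where the ON condition holds.
Matching on b.bin_id = i.bin_id AND b.region = i.region. A NULL in a compared column never satisfies the condition.
Matched pairs: 5.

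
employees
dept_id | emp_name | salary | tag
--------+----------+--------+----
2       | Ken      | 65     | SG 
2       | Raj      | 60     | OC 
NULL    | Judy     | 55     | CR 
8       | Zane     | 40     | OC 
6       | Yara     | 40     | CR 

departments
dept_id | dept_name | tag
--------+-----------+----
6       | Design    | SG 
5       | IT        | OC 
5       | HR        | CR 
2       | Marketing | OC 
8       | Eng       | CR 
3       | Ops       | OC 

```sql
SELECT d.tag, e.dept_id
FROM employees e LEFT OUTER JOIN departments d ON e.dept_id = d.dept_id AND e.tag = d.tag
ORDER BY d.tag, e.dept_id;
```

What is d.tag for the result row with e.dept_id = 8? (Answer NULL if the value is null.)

NULL

LEFT JOIN keeps every row from `employees`; unmatched rows get NULL for `departments`'s columns.
Matching on e.dept_id = d.dept_id AND e.tag = d.tag. A NULL in a compared column never satisfies the condition.
Matched pairs: 1; unmatched e rows kept: 4.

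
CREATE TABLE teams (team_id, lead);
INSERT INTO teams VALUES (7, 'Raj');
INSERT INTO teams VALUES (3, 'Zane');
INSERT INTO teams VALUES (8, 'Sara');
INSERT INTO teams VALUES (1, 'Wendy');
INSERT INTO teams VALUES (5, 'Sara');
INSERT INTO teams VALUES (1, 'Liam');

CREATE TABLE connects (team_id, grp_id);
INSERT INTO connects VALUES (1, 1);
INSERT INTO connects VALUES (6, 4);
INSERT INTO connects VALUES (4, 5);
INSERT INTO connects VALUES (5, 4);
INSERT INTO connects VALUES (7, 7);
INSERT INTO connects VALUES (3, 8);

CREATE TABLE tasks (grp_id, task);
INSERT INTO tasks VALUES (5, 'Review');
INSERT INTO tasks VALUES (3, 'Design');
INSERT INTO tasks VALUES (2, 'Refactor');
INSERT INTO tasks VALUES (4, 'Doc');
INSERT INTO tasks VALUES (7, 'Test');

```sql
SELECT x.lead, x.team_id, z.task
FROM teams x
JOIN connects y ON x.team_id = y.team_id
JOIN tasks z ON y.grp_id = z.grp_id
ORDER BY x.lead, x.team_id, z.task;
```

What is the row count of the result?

2

Joins associate left-to-right: teams INNER JOIN connects on team_id gives 5 intermediate row(s).
Then INNER JOIN `tasks z` on grp_id: keep only rows whose y.grp_id appears in z.
Result: 2 row(s).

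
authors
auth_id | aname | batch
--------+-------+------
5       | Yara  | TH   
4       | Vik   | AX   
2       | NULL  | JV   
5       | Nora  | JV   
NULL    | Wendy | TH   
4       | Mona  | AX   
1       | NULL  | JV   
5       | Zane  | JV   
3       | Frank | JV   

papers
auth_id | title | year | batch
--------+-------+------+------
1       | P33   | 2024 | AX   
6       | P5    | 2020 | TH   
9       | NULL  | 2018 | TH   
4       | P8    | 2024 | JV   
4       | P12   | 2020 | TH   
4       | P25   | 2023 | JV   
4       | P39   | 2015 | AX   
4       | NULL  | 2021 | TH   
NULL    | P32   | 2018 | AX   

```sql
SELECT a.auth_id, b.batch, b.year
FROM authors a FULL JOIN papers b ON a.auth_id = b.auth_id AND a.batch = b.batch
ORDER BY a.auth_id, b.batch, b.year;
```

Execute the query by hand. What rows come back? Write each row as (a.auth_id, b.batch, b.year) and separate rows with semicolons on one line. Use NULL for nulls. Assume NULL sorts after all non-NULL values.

(1, NULL, NULL); (2, NULL, NULL); (3, NULL, NULL); (4, AX, 2015); (4, AX, 2015); (5, NULL, NULL); (5, NULL, NULL); (5, NULL, NULL); (NULL, AX, 2018); (NULL, AX, 2024); (NULL, JV, 2023); (NULL, JV, 2024); (NULL, TH, 2018); (NULL, TH, 2020); (NULL, TH, 2020); (NULL, TH, 2021); (NULL, NULL, NULL)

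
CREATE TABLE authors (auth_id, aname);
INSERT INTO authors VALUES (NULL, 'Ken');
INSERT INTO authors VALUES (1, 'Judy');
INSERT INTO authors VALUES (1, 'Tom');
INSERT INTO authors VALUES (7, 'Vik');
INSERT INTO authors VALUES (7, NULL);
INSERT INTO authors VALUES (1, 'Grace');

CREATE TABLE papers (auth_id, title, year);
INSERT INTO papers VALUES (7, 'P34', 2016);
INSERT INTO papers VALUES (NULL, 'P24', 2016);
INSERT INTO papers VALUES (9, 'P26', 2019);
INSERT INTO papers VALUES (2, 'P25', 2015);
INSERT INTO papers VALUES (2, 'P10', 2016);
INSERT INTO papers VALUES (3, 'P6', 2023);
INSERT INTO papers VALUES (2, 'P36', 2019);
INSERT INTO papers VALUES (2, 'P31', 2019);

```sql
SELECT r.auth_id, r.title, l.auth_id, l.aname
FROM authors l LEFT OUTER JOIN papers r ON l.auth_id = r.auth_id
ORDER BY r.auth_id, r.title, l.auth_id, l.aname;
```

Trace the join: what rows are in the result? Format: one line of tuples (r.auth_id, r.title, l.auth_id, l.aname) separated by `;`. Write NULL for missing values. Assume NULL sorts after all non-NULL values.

(7, P34, 7, Vik); (7, P34, 7, NULL); (NULL, NULL, 1, Grace); (NULL, NULL, 1, Judy); (NULL, NULL, 1, Tom); (NULL, NULL, NULL, Ken)

LEFT JOIN keeps every row from `authors`; unmatched rows get NULL for `papers`'s columns.
Matching on l.auth_id = r.auth_id. A NULL in a compared column never satisfies the condition.
- l[0] auth_id=NULL → no match; kept with NULLs on the r side.
- l[1] auth_id=1 → no match; kept with NULLs on the r side.
- l[2] auth_id=1 → no match; kept with NULLs on the r side.
- l[3] auth_id=7 → 1 match(es) in r → 1 row(s).
- l[4] auth_id=7 → 1 match(es) in r → 1 row(s).
- l[5] auth_id=1 → no match; kept with NULLs on the r side.
After projecting and ordering:
r.auth_id | r.title | l.auth_id | l.aname
7 | P34 | 7 | Vik
7 | P34 | 7 | NULL
NULL | NULL | 1 | Grace
NULL | NULL | 1 | Judy
NULL | NULL | 1 | Tom
NULL | NULL | NULL | Ken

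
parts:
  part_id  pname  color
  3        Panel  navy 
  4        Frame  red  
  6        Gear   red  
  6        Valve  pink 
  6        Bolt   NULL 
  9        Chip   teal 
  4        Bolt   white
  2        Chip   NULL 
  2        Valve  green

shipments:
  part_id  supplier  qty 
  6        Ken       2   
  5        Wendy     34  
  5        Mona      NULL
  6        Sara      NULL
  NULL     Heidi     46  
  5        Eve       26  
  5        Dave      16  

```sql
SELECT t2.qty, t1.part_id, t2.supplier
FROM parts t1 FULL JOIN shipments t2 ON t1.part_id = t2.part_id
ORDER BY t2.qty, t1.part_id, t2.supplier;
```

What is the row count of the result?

17

FULL OUTER JOIN keeps every row from both sides; unmatched rows get NULL for the other side's columns.
Matching on t1.part_id = t2.part_id. A NULL in a compared column never satisfies the condition.
- t1[0] part_id=3 → no match; kept with NULLs on the t2 side.
- t1[1] part_id=4 → no match; kept with NULLs on the t2 side.
- t1[2] part_id=6 → 2 match(es) in t2 → 2 row(s).
- t1[3] part_id=6 → 2 match(es) in t2 → 2 row(s).
- t1[4] part_id=6 → 2 match(es) in t2 → 2 row(s).
- t1[5] part_id=9 → no match; kept with NULLs on the t2 side.
- t1[6] part_id=4 → no match; kept with NULLs on the t2 side.
- t1[7] part_id=2 → no match; kept with NULLs on the t2 side.
- t1[8] part_id=2 → no match; kept with NULLs on the t2 side.
- 5 row(s) from t2 found no t1 partner → padded with NULL.
Total: 6 matched + 11 padded = 17 rows.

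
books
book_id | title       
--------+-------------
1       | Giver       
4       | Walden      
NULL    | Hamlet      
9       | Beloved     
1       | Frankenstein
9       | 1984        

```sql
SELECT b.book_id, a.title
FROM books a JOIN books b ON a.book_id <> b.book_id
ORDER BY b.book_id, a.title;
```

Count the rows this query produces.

INNER JOIN keeps only pairs where the ON condition holds.
Matching on a.book_id <> b.book_id. A NULL in a compared column never satisfies the condition.
Matched pairs: 16.
Total: 16 rows.

16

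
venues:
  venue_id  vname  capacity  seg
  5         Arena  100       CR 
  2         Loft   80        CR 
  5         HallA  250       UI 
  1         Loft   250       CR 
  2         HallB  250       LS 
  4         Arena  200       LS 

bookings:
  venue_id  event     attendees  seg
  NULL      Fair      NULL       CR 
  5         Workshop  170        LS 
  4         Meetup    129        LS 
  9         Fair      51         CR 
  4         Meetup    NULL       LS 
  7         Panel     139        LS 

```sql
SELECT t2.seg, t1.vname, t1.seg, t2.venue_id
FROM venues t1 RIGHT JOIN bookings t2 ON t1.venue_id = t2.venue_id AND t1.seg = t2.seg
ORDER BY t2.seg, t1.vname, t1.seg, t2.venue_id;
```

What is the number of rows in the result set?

6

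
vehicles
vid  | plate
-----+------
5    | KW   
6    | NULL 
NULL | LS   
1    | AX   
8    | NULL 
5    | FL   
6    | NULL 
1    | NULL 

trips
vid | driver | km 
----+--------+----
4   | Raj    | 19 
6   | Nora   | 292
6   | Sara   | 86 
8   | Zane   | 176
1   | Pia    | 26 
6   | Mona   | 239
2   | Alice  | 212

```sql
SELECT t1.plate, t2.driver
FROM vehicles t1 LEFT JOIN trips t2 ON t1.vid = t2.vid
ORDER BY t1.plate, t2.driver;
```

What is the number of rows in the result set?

LEFT JOIN keeps every row from `vehicles`; unmatched rows get NULL for `trips`'s columns.
Matching on t1.vid = t2.vid. A NULL in a compared column never satisfies the condition.
- t1 row (vid=5): no match → kept, t2 columns NULL.
- t1 row (vid=6): matches 3 t2 row(s) → 3 output row(s).
- t1 row (vid=NULL): no match → kept, t2 columns NULL.
- t1 row (vid=1): matches 1 t2 row(s) → 1 output row(s).
- t1 row (vid=8): matches 1 t2 row(s) → 1 output row(s).
- t1 row (vid=5): no match → kept, t2 columns NULL.
- t1 row (vid=6): matches 3 t2 row(s) → 3 output row(s).
- t1 row (vid=1): matches 1 t2 row(s) → 1 output row(s).
Total: 9 matched + 3 padded = 12 rows.

12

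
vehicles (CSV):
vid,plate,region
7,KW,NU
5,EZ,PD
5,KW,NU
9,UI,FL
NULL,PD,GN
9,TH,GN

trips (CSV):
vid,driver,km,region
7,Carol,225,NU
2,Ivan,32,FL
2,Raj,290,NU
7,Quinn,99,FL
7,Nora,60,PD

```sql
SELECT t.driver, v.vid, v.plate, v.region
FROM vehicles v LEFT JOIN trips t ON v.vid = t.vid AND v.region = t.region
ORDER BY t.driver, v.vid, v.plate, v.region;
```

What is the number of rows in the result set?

LEFT JOIN keeps every row from `vehicles`; unmatched rows get NULL for `trips`'s columns.
Matching on v.vid = t.vid AND v.region = t.region. A NULL in a compared column never satisfies the condition.
Matched pairs: 1; unmatched v rows kept: 5.
Total: 1 matched + 5 padded = 6 rows.

6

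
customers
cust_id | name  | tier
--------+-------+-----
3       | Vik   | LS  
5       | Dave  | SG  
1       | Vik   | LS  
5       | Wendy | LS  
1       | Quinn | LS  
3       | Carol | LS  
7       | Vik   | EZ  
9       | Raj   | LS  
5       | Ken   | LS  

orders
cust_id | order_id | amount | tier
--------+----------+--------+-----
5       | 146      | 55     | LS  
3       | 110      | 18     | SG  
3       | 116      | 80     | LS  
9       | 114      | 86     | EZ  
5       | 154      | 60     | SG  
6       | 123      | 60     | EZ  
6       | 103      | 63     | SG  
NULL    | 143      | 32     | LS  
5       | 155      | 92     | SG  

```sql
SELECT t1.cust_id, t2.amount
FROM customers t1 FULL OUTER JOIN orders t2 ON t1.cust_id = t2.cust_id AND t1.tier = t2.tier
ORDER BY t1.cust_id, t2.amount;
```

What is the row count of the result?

FULL OUTER JOIN keeps every row from both sides; unmatched rows get NULL for the other side's columns.
Matching on t1.cust_id = t2.cust_id AND t1.tier = t2.tier. A NULL in a compared column never satisfies the condition.
Matched pairs: 6; unmatched t1 rows kept: 4; unmatched t2 rows kept: 5.
Total: 6 matched + 9 padded = 15 rows.

15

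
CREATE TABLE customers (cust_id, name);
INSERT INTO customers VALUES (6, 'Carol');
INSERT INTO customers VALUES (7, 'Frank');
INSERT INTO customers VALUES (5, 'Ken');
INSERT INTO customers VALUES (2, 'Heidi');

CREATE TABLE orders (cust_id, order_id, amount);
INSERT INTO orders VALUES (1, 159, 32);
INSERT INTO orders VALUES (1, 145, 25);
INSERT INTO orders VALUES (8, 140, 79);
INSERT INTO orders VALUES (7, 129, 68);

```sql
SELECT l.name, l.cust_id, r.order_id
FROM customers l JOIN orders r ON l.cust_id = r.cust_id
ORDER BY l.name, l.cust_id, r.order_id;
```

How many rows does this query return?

1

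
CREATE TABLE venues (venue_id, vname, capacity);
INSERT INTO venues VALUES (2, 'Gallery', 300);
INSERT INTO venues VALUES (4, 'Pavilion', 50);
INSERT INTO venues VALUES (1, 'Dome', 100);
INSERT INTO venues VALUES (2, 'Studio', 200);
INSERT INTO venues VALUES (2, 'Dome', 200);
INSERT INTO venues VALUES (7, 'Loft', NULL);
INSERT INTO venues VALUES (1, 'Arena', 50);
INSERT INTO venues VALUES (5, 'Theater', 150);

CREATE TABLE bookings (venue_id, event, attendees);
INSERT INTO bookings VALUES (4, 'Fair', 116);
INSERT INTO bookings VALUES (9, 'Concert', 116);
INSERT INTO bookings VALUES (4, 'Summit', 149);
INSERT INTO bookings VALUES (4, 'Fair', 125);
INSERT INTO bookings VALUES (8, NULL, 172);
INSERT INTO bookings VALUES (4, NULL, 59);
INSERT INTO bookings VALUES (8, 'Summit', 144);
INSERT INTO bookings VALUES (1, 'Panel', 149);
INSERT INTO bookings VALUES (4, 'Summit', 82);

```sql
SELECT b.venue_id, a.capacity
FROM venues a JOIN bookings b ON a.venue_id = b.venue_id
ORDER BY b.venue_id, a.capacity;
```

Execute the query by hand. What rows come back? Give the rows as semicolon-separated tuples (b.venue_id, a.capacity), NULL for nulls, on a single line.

(1, 50); (1, 100); (4, 50); (4, 50); (4, 50); (4, 50); (4, 50)

INNER JOIN keeps only pairs where the ON condition holds.
Matching on a.venue_id = b.venue_id.
Matched pairs: 7.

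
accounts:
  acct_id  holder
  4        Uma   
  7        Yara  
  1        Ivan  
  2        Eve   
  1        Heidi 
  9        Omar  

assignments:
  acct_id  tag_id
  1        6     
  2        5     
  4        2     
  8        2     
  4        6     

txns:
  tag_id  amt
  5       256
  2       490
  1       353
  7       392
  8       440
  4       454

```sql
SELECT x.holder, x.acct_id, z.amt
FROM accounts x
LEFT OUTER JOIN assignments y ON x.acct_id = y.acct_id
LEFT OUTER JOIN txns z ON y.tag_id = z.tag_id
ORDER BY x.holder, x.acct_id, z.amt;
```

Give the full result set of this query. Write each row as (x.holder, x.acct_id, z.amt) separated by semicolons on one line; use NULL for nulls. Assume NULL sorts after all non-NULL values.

(Eve, 2, 256); (Heidi, 1, NULL); (Ivan, 1, NULL); (Omar, 9, NULL); (Uma, 4, 490); (Uma, 4, NULL); (Yara, 7, NULL)

Evaluate left to right. First `accounts x LEFT JOIN assignments y` on acct_id: 7 row(s).
Then LEFT JOIN `txns z` on tag_id: each of those 7 rows is kept; rows whose y.tag_id has no match in z get NULL for z's columns.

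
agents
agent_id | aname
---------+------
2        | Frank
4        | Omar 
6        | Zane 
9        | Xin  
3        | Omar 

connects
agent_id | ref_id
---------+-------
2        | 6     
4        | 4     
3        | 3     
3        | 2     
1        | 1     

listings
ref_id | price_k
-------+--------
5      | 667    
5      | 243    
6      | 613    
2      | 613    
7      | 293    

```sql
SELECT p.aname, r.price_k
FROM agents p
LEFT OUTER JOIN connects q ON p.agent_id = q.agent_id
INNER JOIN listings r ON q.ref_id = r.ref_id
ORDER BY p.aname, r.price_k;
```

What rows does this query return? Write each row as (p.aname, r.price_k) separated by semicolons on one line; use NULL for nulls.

Step 1 — p LEFT JOIN q on agent_id → 6 row(s).
Then INNER JOIN `listings r` on ref_id: keep only rows whose q.ref_id appears in r.

(Frank, 613); (Omar, 613)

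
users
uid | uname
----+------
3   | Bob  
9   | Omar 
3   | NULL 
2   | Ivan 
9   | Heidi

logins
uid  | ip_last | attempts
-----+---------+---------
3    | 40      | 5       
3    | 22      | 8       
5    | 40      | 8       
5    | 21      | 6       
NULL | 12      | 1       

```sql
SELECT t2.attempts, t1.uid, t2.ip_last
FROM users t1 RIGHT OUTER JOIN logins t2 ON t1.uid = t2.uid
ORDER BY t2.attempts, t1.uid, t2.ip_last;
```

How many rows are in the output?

RIGHT JOIN keeps every row from `logins`; unmatched rows get NULL for `users`'s columns.
Matching on t1.uid = t2.uid. A NULL in a compared column never satisfies the condition.
- t1 (uid=3) pairs with 2 row(s) of t2.
- t1 (uid=9) has no partner in t2.
- t1 (uid=3) pairs with 2 row(s) of t2.
- t1 (uid=2) has no partner in t2.
- t1 (uid=9) has no partner in t2.
- plus 3 unmatched t2 row(s), each kept with NULL t1 columns.
Total: 4 matched + 3 padded = 7 rows.

7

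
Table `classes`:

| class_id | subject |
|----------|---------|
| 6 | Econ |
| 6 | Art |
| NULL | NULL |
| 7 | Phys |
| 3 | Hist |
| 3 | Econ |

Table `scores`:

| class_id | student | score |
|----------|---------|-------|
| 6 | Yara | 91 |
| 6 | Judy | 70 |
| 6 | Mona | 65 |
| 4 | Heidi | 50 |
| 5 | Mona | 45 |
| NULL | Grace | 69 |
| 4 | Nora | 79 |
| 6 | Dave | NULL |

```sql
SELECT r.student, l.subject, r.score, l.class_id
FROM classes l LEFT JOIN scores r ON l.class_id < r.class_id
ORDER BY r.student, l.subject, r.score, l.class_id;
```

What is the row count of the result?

18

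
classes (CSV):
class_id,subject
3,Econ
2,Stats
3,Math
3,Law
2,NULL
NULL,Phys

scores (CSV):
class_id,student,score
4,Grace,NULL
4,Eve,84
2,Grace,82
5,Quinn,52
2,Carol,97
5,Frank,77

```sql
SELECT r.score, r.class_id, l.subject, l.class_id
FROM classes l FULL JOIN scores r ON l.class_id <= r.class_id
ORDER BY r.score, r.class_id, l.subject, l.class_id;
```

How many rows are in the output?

25

FULL OUTER JOIN keeps every row from both sides; unmatched rows get NULL for the other side's columns.
Matching on l.class_id <= r.class_id. A NULL in a compared column never satisfies the condition.
- l row (class_id=3): matches 4 r row(s) → 4 output row(s).
- l row (class_id=2): matches 6 r row(s) → 6 output row(s).
- l row (class_id=3): matches 4 r row(s) → 4 output row(s).
- l row (class_id=3): matches 4 r row(s) → 4 output row(s).
- l row (class_id=2): matches 6 r row(s) → 6 output row(s).
- l row (class_id=NULL): no match → kept, r columns NULL.
Total: 24 matched + 1 padded = 25 rows.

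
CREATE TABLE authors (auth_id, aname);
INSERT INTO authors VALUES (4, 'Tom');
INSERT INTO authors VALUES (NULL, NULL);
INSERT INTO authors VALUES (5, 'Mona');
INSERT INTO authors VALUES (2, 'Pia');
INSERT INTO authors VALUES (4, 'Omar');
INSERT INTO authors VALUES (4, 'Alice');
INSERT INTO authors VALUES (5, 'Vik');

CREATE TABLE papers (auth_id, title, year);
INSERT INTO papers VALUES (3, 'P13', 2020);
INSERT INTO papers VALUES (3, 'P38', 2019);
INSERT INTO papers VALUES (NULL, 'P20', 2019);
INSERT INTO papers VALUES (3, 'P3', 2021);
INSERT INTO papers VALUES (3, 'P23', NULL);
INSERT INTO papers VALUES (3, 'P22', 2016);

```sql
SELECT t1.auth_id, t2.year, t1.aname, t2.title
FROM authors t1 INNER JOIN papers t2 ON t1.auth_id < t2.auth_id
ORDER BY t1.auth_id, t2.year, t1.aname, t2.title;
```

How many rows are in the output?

INNER JOIN keeps only pairs where the ON condition holds.
Matching on t1.auth_id < t2.auth_id. A NULL in a compared column never satisfies the condition.
- t1[0] auth_id=4 → no match; dropped.
- t1[1] auth_id=NULL → no match; dropped.
- t1[2] auth_id=5 → no match; dropped.
- t1[3] auth_id=2 → 5 match(es) in t2 → 5 row(s).
- t1[4] auth_id=4 → no match; dropped.
- t1[5] auth_id=4 → no match; dropped.
- t1[6] auth_id=5 → no match; dropped.
Total: 5 rows.

5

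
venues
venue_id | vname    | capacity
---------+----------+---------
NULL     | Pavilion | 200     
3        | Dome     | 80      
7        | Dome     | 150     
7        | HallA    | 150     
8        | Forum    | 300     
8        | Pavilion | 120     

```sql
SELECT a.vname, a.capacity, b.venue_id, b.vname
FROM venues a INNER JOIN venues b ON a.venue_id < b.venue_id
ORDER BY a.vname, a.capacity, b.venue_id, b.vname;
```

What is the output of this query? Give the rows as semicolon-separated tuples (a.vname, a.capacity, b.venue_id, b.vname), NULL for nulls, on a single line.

INNER JOIN keeps only pairs where the ON condition holds.
Matching on a.venue_id < b.venue_id. A NULL in a compared column never satisfies the condition.
- venue_id=NULL: no matching b row, dropped.
- venue_id=3: 4 matching b row(s), so 4 row(s) emitted.
- venue_id=7: 2 matching b row(s), so 2 row(s) emitted.
- venue_id=7: 2 matching b row(s), so 2 row(s) emitted.
- venue_id=8: no matching b row, dropped.
- venue_id=8: no matching b row, dropped.
After projecting and ordering:
a.vname | a.capacity | b.venue_id | b.vname
Dome | 80 | 7 | Dome
Dome | 80 | 7 | HallA
Dome | 80 | 8 | Forum
Dome | 80 | 8 | Pavilion
Dome | 150 | 8 | Forum
Dome | 150 | 8 | Pavilion
HallA | 150 | 8 | Forum
HallA | 150 | 8 | Pavilion

(Dome, 80, 7, Dome); (Dome, 80, 7, HallA); (Dome, 80, 8, Forum); (Dome, 80, 8, Pavilion); (Dome, 150, 8, Forum); (Dome, 150, 8, Pavilion); (HallA, 150, 8, Forum); (HallA, 150, 8, Pavilion)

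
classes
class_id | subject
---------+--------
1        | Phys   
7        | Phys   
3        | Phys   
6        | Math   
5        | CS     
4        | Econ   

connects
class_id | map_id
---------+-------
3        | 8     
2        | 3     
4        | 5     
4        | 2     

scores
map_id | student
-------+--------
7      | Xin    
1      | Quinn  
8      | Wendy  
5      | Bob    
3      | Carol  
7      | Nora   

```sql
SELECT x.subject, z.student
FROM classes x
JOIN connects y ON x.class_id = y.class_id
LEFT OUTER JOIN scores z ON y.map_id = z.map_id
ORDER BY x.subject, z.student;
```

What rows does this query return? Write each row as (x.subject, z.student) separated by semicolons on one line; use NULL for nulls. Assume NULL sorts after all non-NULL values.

Evaluate left to right. First `classes x INNER JOIN connects y` on class_id: 3 row(s).
Then LEFT JOIN `scores z` on map_id: each of those 3 rows is kept; rows whose y.map_id has no match in z get NULL for z's columns.

(Econ, Bob); (Econ, NULL); (Phys, Wendy)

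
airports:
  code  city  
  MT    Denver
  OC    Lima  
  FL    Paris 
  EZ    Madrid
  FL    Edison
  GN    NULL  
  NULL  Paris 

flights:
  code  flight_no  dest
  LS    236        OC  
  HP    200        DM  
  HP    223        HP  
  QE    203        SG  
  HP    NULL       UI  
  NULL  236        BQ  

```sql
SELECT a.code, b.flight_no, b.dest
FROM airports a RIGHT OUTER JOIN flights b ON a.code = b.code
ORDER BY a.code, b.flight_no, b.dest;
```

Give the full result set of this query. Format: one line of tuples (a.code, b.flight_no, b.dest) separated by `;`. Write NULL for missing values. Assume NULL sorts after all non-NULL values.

RIGHT JOIN keeps every row from `flights`; unmatched rows get NULL for `airports`'s columns.
Matching on a.code = b.code. A NULL in a compared column never satisfies the condition.
- a (code=MT) has no partner in b.
- a (code=OC) has no partner in b.
- a (code=FL) has no partner in b.
- a (code=EZ) has no partner in b.
- a (code=FL) has no partner in b.
- a (code=GN) has no partner in b.
- a (code=NULL) has no partner in b.
- 6 b row(s) had no a match → kept, a columns NULL.
After projecting and ordering:
a.code | b.flight_no | b.dest
NULL | 200 | DM
NULL | 203 | SG
NULL | 223 | HP
NULL | 236 | BQ
NULL | 236 | OC
NULL | NULL | UI

(NULL, 200, DM); (NULL, 203, SG); (NULL, 223, HP); (NULL, 236, BQ); (NULL, 236, OC); (NULL, NULL, UI)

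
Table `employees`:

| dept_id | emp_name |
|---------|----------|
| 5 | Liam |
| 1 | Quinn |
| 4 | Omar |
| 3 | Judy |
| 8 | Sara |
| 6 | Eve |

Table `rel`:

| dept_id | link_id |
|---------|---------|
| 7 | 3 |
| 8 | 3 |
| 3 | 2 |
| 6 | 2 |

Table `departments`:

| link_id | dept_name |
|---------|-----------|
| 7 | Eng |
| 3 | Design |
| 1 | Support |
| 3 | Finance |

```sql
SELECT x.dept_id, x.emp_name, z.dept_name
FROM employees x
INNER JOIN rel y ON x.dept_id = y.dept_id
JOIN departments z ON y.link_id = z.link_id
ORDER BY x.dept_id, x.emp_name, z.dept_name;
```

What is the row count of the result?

Step 1 — x INNER JOIN y on dept_id → 3 row(s).
Then INNER JOIN `departments z` on link_id: keep only rows whose y.link_id appears in z.
Result: 2 row(s).

2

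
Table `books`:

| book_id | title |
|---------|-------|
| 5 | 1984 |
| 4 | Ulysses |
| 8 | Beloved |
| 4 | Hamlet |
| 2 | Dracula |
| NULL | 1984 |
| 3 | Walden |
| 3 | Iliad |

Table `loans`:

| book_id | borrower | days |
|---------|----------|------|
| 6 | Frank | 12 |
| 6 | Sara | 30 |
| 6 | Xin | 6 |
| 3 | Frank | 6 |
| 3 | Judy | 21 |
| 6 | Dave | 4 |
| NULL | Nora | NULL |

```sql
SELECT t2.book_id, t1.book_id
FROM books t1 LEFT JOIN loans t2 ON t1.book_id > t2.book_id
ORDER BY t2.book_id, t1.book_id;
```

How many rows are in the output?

16

LEFT JOIN keeps every row from `books`; unmatched rows get NULL for `loans`'s columns.
Matching on t1.book_id > t2.book_id. A NULL in a compared column never satisfies the condition.
Matched pairs: 12; unmatched t1 rows kept: 4.
Total: 12 matched + 4 padded = 16 rows.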